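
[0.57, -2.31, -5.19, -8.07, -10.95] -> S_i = 0.57 + -2.88*i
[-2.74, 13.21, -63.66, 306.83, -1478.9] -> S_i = -2.74*(-4.82)^i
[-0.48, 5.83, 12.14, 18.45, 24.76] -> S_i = -0.48 + 6.31*i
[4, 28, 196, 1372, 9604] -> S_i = 4*7^i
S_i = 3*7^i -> [3, 21, 147, 1029, 7203]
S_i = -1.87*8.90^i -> [-1.87, -16.64, -148.12, -1318.29, -11732.8]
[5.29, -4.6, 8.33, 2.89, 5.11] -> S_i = Random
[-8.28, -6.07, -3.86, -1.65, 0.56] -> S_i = -8.28 + 2.21*i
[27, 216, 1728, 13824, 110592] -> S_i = 27*8^i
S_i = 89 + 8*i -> [89, 97, 105, 113, 121]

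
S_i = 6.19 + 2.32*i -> [6.19, 8.51, 10.83, 13.15, 15.47]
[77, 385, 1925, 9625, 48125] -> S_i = 77*5^i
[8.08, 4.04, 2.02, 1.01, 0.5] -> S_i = 8.08*0.50^i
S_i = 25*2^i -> [25, 50, 100, 200, 400]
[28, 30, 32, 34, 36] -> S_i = 28 + 2*i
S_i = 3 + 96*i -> [3, 99, 195, 291, 387]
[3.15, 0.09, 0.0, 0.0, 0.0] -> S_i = 3.15*0.03^i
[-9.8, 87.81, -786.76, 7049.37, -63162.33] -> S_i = -9.80*(-8.96)^i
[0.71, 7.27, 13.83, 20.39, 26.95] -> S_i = 0.71 + 6.56*i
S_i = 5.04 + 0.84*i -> [5.04, 5.88, 6.72, 7.56, 8.4]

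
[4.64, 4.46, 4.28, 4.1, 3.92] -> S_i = 4.64 + -0.18*i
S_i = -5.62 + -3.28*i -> [-5.62, -8.9, -12.18, -15.46, -18.74]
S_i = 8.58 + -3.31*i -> [8.58, 5.27, 1.96, -1.35, -4.66]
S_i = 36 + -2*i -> [36, 34, 32, 30, 28]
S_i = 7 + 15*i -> [7, 22, 37, 52, 67]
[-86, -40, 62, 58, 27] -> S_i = Random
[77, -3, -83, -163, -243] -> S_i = 77 + -80*i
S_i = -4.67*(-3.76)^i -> [-4.67, 17.56, -66.02, 248.24, -933.4]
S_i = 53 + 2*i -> [53, 55, 57, 59, 61]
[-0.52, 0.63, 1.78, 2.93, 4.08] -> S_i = -0.52 + 1.15*i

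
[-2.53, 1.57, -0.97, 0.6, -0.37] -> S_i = -2.53*(-0.62)^i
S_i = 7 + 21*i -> [7, 28, 49, 70, 91]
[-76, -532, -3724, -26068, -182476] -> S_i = -76*7^i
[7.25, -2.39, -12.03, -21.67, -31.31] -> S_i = 7.25 + -9.64*i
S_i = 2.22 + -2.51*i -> [2.22, -0.29, -2.8, -5.31, -7.82]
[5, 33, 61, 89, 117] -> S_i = 5 + 28*i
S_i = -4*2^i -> [-4, -8, -16, -32, -64]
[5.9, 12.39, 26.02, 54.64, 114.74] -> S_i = 5.90*2.10^i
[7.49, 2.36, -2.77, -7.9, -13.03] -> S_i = 7.49 + -5.13*i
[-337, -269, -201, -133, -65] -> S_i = -337 + 68*i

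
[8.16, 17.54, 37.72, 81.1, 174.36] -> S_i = 8.16*2.15^i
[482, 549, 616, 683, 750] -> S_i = 482 + 67*i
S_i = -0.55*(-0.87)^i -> [-0.55, 0.48, -0.42, 0.36, -0.32]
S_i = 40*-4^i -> [40, -160, 640, -2560, 10240]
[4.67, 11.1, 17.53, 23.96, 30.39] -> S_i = 4.67 + 6.43*i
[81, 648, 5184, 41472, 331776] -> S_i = 81*8^i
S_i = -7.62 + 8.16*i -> [-7.62, 0.54, 8.7, 16.86, 25.02]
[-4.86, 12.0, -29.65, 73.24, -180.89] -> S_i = -4.86*(-2.47)^i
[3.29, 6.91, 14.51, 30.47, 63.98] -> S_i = 3.29*2.10^i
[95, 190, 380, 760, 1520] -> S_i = 95*2^i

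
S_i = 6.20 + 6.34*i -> [6.2, 12.54, 18.88, 25.22, 31.56]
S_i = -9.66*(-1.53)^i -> [-9.66, 14.78, -22.61, 34.6, -52.93]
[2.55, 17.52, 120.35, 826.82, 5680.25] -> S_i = 2.55*6.87^i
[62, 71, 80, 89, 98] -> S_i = 62 + 9*i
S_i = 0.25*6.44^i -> [0.25, 1.61, 10.37, 66.77, 430.01]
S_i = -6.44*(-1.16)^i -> [-6.44, 7.47, -8.67, 10.05, -11.66]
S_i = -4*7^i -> [-4, -28, -196, -1372, -9604]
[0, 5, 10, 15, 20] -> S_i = 0 + 5*i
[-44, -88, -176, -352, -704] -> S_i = -44*2^i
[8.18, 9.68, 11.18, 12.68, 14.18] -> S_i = 8.18 + 1.50*i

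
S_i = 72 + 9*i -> [72, 81, 90, 99, 108]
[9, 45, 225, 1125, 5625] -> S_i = 9*5^i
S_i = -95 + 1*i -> [-95, -94, -93, -92, -91]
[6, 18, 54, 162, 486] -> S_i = 6*3^i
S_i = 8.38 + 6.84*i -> [8.38, 15.22, 22.06, 28.9, 35.74]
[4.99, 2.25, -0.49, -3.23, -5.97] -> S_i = 4.99 + -2.74*i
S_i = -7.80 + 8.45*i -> [-7.8, 0.65, 9.1, 17.55, 26.0]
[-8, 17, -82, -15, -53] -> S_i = Random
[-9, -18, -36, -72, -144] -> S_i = -9*2^i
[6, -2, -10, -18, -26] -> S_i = 6 + -8*i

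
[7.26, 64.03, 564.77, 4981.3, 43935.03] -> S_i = 7.26*8.82^i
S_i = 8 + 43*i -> [8, 51, 94, 137, 180]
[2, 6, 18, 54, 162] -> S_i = 2*3^i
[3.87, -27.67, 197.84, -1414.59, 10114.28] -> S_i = 3.87*(-7.15)^i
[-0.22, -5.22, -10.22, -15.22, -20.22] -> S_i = -0.22 + -5.00*i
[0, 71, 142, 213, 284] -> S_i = 0 + 71*i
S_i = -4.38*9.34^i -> [-4.38, -40.91, -382.09, -3568.74, -33332.02]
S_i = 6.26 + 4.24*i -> [6.26, 10.5, 14.74, 18.98, 23.22]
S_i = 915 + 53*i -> [915, 968, 1021, 1074, 1127]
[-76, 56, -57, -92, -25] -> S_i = Random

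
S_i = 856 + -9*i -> [856, 847, 838, 829, 820]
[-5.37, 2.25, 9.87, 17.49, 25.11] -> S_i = -5.37 + 7.62*i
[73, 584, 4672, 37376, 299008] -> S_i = 73*8^i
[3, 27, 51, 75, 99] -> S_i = 3 + 24*i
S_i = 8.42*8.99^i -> [8.42, 75.7, 680.51, 6117.74, 54998.5]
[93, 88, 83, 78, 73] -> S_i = 93 + -5*i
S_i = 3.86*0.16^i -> [3.86, 0.62, 0.1, 0.02, 0.0]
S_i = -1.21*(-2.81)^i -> [-1.21, 3.4, -9.55, 26.85, -75.44]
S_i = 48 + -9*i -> [48, 39, 30, 21, 12]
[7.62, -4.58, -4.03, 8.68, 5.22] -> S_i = Random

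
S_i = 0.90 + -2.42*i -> [0.9, -1.52, -3.94, -6.36, -8.78]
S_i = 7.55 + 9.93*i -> [7.55, 17.48, 27.41, 37.34, 47.27]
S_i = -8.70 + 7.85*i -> [-8.7, -0.85, 7.0, 14.85, 22.7]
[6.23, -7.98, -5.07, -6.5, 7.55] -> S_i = Random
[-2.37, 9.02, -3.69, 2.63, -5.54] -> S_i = Random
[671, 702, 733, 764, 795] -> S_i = 671 + 31*i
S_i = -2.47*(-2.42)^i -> [-2.47, 5.98, -14.47, 35.01, -84.71]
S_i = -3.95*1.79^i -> [-3.95, -7.07, -12.66, -22.65, -40.55]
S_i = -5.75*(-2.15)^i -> [-5.75, 12.36, -26.58, 57.15, -122.86]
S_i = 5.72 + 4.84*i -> [5.72, 10.56, 15.4, 20.24, 25.08]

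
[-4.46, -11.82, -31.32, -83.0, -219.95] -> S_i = -4.46*2.65^i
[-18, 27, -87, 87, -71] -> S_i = Random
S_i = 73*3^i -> [73, 219, 657, 1971, 5913]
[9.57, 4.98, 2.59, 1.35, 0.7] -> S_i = 9.57*0.52^i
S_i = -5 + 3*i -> [-5, -2, 1, 4, 7]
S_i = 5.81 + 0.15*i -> [5.81, 5.96, 6.11, 6.26, 6.41]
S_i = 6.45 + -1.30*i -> [6.45, 5.15, 3.85, 2.55, 1.25]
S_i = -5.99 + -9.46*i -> [-5.99, -15.45, -24.91, -34.37, -43.83]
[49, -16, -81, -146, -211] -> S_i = 49 + -65*i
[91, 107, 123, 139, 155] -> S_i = 91 + 16*i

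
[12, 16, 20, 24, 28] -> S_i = 12 + 4*i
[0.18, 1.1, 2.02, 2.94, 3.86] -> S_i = 0.18 + 0.92*i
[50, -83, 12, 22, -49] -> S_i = Random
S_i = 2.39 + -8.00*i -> [2.39, -5.61, -13.61, -21.61, -29.61]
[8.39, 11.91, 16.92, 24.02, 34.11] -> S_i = 8.39*1.42^i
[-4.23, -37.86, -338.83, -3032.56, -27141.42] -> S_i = -4.23*8.95^i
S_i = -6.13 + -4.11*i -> [-6.13, -10.24, -14.35, -18.46, -22.57]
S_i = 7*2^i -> [7, 14, 28, 56, 112]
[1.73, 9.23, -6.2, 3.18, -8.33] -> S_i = Random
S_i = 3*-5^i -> [3, -15, 75, -375, 1875]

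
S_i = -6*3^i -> [-6, -18, -54, -162, -486]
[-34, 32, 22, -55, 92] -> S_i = Random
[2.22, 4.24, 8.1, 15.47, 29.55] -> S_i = 2.22*1.91^i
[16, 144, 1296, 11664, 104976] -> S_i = 16*9^i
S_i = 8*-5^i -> [8, -40, 200, -1000, 5000]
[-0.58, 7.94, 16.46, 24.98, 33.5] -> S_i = -0.58 + 8.52*i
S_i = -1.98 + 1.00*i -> [-1.98, -0.98, 0.02, 1.02, 2.02]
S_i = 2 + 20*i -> [2, 22, 42, 62, 82]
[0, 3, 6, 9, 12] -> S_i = 0 + 3*i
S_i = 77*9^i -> [77, 693, 6237, 56133, 505197]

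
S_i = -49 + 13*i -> [-49, -36, -23, -10, 3]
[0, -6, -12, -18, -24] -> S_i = 0 + -6*i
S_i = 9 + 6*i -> [9, 15, 21, 27, 33]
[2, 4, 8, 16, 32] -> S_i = 2*2^i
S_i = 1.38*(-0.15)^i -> [1.38, -0.21, 0.03, -0.0, 0.0]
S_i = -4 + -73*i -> [-4, -77, -150, -223, -296]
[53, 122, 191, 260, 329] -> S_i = 53 + 69*i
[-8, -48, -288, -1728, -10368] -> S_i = -8*6^i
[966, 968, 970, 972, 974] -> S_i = 966 + 2*i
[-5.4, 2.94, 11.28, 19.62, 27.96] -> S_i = -5.40 + 8.34*i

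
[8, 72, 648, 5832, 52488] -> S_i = 8*9^i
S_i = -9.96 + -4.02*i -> [-9.96, -13.98, -18.0, -22.02, -26.04]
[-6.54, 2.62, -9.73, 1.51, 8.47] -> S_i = Random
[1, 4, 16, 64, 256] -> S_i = 1*4^i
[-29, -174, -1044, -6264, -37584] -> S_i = -29*6^i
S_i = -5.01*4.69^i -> [-5.01, -23.5, -110.2, -516.84, -2423.98]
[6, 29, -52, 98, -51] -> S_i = Random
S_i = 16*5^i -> [16, 80, 400, 2000, 10000]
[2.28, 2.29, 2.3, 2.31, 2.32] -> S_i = 2.28 + 0.01*i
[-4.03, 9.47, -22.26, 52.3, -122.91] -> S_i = -4.03*(-2.35)^i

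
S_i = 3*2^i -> [3, 6, 12, 24, 48]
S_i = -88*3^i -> [-88, -264, -792, -2376, -7128]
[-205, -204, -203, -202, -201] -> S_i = -205 + 1*i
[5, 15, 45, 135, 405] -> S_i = 5*3^i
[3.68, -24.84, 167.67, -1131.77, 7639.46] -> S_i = 3.68*(-6.75)^i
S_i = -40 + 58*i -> [-40, 18, 76, 134, 192]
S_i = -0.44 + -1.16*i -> [-0.44, -1.6, -2.76, -3.92, -5.08]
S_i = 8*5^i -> [8, 40, 200, 1000, 5000]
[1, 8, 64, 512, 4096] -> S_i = 1*8^i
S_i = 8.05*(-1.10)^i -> [8.05, -8.86, 9.74, -10.71, 11.79]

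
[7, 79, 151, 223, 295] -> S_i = 7 + 72*i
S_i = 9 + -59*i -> [9, -50, -109, -168, -227]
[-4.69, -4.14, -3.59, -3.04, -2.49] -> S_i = -4.69 + 0.55*i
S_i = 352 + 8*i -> [352, 360, 368, 376, 384]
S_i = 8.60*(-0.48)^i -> [8.6, -4.13, 1.98, -0.95, 0.46]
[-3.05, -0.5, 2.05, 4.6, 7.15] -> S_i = -3.05 + 2.55*i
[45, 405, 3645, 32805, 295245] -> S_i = 45*9^i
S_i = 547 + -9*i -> [547, 538, 529, 520, 511]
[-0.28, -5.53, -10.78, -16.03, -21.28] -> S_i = -0.28 + -5.25*i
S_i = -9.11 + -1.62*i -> [-9.11, -10.73, -12.35, -13.97, -15.59]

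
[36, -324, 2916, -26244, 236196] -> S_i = 36*-9^i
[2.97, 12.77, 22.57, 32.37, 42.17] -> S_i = 2.97 + 9.80*i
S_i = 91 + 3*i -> [91, 94, 97, 100, 103]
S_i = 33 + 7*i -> [33, 40, 47, 54, 61]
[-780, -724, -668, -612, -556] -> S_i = -780 + 56*i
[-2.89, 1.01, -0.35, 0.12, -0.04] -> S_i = -2.89*(-0.35)^i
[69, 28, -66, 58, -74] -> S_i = Random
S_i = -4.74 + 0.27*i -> [-4.74, -4.47, -4.2, -3.93, -3.66]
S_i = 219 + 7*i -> [219, 226, 233, 240, 247]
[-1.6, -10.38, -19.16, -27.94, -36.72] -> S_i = -1.60 + -8.78*i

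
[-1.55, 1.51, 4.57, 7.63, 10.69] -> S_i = -1.55 + 3.06*i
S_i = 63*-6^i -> [63, -378, 2268, -13608, 81648]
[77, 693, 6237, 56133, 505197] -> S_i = 77*9^i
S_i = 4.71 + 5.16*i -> [4.71, 9.87, 15.03, 20.19, 25.35]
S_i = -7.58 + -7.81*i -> [-7.58, -15.39, -23.2, -31.01, -38.82]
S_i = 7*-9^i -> [7, -63, 567, -5103, 45927]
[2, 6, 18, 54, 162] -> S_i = 2*3^i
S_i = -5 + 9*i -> [-5, 4, 13, 22, 31]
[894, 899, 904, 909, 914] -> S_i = 894 + 5*i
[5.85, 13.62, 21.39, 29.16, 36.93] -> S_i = 5.85 + 7.77*i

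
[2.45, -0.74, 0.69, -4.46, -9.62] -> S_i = Random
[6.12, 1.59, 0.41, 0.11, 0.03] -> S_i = 6.12*0.26^i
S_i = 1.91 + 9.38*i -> [1.91, 11.29, 20.67, 30.05, 39.43]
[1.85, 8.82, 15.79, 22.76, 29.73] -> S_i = 1.85 + 6.97*i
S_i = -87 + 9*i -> [-87, -78, -69, -60, -51]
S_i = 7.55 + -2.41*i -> [7.55, 5.14, 2.73, 0.32, -2.09]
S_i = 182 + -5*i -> [182, 177, 172, 167, 162]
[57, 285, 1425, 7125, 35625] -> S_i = 57*5^i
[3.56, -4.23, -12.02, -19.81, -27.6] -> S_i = 3.56 + -7.79*i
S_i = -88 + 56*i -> [-88, -32, 24, 80, 136]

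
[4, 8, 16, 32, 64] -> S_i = 4*2^i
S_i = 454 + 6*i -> [454, 460, 466, 472, 478]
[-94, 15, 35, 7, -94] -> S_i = Random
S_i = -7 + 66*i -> [-7, 59, 125, 191, 257]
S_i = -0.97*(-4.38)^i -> [-0.97, 4.25, -18.61, 81.51, -357.0]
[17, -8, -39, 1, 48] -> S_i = Random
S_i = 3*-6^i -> [3, -18, 108, -648, 3888]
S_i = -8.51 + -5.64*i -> [-8.51, -14.15, -19.79, -25.43, -31.07]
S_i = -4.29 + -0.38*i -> [-4.29, -4.67, -5.05, -5.43, -5.81]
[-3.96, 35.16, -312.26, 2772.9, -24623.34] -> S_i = -3.96*(-8.88)^i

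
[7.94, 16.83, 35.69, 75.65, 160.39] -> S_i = 7.94*2.12^i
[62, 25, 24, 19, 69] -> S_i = Random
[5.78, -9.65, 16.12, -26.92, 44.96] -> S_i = 5.78*(-1.67)^i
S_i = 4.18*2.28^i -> [4.18, 9.53, 21.73, 49.54, 112.96]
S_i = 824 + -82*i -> [824, 742, 660, 578, 496]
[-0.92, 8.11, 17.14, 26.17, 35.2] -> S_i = -0.92 + 9.03*i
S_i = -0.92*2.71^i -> [-0.92, -2.49, -6.76, -18.31, -49.62]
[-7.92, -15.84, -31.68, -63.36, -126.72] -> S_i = -7.92*2.00^i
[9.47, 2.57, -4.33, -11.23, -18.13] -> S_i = 9.47 + -6.90*i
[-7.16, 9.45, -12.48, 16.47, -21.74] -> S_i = -7.16*(-1.32)^i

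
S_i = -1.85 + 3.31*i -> [-1.85, 1.46, 4.77, 8.08, 11.39]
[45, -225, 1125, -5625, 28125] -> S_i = 45*-5^i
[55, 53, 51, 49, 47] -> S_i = 55 + -2*i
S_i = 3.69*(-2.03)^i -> [3.69, -7.49, 15.21, -30.87, 62.66]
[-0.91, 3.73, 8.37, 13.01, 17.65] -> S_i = -0.91 + 4.64*i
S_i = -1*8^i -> [-1, -8, -64, -512, -4096]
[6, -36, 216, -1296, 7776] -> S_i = 6*-6^i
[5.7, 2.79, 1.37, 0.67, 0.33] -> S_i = 5.70*0.49^i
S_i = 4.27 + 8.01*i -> [4.27, 12.28, 20.29, 28.3, 36.31]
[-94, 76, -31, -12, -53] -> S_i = Random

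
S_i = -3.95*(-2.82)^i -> [-3.95, 11.14, -31.41, 88.58, -249.8]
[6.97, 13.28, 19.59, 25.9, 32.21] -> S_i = 6.97 + 6.31*i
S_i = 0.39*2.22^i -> [0.39, 0.87, 1.92, 4.27, 9.47]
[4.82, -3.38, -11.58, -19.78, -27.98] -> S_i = 4.82 + -8.20*i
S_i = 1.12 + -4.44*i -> [1.12, -3.32, -7.76, -12.2, -16.64]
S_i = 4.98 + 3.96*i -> [4.98, 8.94, 12.9, 16.86, 20.82]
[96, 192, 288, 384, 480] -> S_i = 96 + 96*i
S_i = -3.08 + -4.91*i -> [-3.08, -7.99, -12.9, -17.81, -22.72]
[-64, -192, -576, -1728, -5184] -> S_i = -64*3^i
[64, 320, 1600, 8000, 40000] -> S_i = 64*5^i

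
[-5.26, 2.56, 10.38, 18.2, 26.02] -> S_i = -5.26 + 7.82*i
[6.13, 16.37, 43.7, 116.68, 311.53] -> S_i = 6.13*2.67^i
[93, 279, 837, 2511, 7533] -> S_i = 93*3^i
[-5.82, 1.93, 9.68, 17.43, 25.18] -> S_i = -5.82 + 7.75*i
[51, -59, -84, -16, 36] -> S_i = Random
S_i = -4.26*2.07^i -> [-4.26, -8.82, -18.25, -37.79, -78.22]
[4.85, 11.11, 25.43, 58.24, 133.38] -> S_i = 4.85*2.29^i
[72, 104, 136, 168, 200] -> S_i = 72 + 32*i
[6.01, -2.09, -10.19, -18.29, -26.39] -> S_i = 6.01 + -8.10*i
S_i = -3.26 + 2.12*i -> [-3.26, -1.14, 0.98, 3.1, 5.22]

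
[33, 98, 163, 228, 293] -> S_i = 33 + 65*i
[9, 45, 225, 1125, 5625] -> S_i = 9*5^i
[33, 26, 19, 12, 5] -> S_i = 33 + -7*i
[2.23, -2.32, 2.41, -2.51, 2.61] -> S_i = 2.23*(-1.04)^i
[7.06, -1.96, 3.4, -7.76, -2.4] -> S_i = Random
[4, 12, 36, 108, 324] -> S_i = 4*3^i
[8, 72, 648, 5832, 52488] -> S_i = 8*9^i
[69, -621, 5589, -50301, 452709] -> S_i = 69*-9^i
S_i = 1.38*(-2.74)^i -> [1.38, -3.78, 10.36, -28.39, 77.78]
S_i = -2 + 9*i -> [-2, 7, 16, 25, 34]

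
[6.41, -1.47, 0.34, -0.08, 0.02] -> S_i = 6.41*(-0.23)^i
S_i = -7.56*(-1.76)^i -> [-7.56, 13.31, -23.42, 41.22, -72.54]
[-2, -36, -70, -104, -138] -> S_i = -2 + -34*i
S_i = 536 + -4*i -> [536, 532, 528, 524, 520]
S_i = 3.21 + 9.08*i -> [3.21, 12.29, 21.37, 30.45, 39.53]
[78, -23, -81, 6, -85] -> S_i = Random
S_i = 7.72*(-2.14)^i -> [7.72, -16.52, 35.35, -75.66, 161.91]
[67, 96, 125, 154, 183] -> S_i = 67 + 29*i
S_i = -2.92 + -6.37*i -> [-2.92, -9.29, -15.66, -22.03, -28.4]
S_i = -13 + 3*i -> [-13, -10, -7, -4, -1]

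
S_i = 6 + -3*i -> [6, 3, 0, -3, -6]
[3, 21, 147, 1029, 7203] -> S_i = 3*7^i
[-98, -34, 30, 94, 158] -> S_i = -98 + 64*i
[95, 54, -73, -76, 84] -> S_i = Random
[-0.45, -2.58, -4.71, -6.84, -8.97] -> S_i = -0.45 + -2.13*i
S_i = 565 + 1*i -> [565, 566, 567, 568, 569]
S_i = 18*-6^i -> [18, -108, 648, -3888, 23328]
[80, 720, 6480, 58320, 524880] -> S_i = 80*9^i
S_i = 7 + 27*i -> [7, 34, 61, 88, 115]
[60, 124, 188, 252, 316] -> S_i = 60 + 64*i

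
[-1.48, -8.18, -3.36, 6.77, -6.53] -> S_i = Random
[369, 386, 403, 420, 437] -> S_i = 369 + 17*i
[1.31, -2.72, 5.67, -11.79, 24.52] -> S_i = 1.31*(-2.08)^i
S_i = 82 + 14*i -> [82, 96, 110, 124, 138]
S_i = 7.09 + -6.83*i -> [7.09, 0.26, -6.57, -13.4, -20.23]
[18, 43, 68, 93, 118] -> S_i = 18 + 25*i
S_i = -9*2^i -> [-9, -18, -36, -72, -144]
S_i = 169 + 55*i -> [169, 224, 279, 334, 389]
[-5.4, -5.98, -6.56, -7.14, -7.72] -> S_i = -5.40 + -0.58*i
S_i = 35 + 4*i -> [35, 39, 43, 47, 51]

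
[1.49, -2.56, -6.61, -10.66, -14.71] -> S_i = 1.49 + -4.05*i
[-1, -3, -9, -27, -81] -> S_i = -1*3^i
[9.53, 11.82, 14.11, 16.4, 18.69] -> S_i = 9.53 + 2.29*i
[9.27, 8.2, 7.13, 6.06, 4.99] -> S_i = 9.27 + -1.07*i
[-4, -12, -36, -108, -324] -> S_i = -4*3^i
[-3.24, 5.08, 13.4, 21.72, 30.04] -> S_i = -3.24 + 8.32*i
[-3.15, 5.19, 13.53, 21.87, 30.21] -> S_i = -3.15 + 8.34*i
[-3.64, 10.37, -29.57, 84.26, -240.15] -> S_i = -3.64*(-2.85)^i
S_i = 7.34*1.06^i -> [7.34, 7.78, 8.25, 8.74, 9.27]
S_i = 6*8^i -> [6, 48, 384, 3072, 24576]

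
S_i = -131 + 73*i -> [-131, -58, 15, 88, 161]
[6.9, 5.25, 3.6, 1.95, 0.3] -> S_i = 6.90 + -1.65*i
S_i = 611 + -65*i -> [611, 546, 481, 416, 351]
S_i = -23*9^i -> [-23, -207, -1863, -16767, -150903]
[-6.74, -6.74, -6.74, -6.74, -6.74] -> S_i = -6.74 + 0.00*i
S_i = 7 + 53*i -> [7, 60, 113, 166, 219]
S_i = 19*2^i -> [19, 38, 76, 152, 304]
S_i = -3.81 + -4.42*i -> [-3.81, -8.23, -12.65, -17.07, -21.49]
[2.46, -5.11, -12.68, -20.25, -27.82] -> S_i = 2.46 + -7.57*i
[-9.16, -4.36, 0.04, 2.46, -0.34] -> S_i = Random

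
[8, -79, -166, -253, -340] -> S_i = 8 + -87*i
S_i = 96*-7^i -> [96, -672, 4704, -32928, 230496]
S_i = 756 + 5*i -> [756, 761, 766, 771, 776]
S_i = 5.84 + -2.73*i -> [5.84, 3.11, 0.38, -2.35, -5.08]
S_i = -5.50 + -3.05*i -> [-5.5, -8.55, -11.6, -14.65, -17.7]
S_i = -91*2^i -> [-91, -182, -364, -728, -1456]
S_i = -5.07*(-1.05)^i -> [-5.07, 5.32, -5.59, 5.87, -6.16]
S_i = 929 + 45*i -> [929, 974, 1019, 1064, 1109]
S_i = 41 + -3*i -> [41, 38, 35, 32, 29]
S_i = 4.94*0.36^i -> [4.94, 1.78, 0.64, 0.23, 0.08]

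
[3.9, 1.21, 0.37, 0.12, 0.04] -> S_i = 3.90*0.31^i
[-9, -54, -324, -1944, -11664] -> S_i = -9*6^i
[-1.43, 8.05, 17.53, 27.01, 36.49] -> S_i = -1.43 + 9.48*i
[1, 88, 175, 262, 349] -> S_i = 1 + 87*i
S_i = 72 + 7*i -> [72, 79, 86, 93, 100]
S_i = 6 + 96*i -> [6, 102, 198, 294, 390]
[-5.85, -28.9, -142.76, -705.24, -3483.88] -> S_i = -5.85*4.94^i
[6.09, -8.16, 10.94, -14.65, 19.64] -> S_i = 6.09*(-1.34)^i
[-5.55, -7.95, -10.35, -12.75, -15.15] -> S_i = -5.55 + -2.40*i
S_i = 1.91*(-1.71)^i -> [1.91, -3.27, 5.59, -9.55, 16.33]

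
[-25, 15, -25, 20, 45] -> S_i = Random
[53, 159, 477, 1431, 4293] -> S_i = 53*3^i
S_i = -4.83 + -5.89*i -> [-4.83, -10.72, -16.61, -22.5, -28.39]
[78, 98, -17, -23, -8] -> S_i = Random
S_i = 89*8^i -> [89, 712, 5696, 45568, 364544]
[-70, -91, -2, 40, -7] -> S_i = Random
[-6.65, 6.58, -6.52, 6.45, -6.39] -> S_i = -6.65*(-0.99)^i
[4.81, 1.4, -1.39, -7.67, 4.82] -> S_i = Random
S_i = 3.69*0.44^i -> [3.69, 1.62, 0.71, 0.31, 0.14]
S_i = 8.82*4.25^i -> [8.82, 37.48, 159.31, 677.07, 2877.56]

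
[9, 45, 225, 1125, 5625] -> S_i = 9*5^i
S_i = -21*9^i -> [-21, -189, -1701, -15309, -137781]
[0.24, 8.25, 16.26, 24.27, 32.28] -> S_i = 0.24 + 8.01*i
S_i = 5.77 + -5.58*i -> [5.77, 0.19, -5.39, -10.97, -16.55]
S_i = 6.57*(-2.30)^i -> [6.57, -15.11, 34.76, -79.94, 183.86]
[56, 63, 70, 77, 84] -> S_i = 56 + 7*i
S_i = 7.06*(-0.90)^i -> [7.06, -6.35, 5.72, -5.15, 4.63]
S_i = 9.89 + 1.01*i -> [9.89, 10.9, 11.91, 12.92, 13.93]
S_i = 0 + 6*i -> [0, 6, 12, 18, 24]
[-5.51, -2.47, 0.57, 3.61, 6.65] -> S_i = -5.51 + 3.04*i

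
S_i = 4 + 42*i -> [4, 46, 88, 130, 172]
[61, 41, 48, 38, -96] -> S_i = Random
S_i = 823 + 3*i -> [823, 826, 829, 832, 835]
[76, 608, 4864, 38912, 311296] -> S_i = 76*8^i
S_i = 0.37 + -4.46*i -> [0.37, -4.09, -8.55, -13.01, -17.47]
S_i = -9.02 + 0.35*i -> [-9.02, -8.67, -8.32, -7.97, -7.62]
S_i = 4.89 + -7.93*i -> [4.89, -3.04, -10.97, -18.9, -26.83]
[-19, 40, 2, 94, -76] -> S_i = Random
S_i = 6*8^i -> [6, 48, 384, 3072, 24576]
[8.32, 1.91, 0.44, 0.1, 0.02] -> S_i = 8.32*0.23^i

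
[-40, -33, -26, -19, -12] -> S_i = -40 + 7*i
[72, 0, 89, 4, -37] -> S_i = Random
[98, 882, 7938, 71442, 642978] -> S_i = 98*9^i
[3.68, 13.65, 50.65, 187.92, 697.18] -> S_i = 3.68*3.71^i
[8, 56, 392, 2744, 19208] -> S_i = 8*7^i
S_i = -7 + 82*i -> [-7, 75, 157, 239, 321]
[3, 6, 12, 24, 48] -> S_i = 3*2^i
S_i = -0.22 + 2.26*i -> [-0.22, 2.04, 4.3, 6.56, 8.82]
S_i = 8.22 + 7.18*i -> [8.22, 15.4, 22.58, 29.76, 36.94]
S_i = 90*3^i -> [90, 270, 810, 2430, 7290]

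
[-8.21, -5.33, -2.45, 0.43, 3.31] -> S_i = -8.21 + 2.88*i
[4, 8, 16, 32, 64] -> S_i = 4*2^i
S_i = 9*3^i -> [9, 27, 81, 243, 729]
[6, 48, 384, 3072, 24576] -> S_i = 6*8^i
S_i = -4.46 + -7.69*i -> [-4.46, -12.15, -19.84, -27.53, -35.22]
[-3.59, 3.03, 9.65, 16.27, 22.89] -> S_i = -3.59 + 6.62*i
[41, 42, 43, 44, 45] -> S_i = 41 + 1*i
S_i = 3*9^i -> [3, 27, 243, 2187, 19683]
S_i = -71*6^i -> [-71, -426, -2556, -15336, -92016]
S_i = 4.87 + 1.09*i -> [4.87, 5.96, 7.05, 8.14, 9.23]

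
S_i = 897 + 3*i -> [897, 900, 903, 906, 909]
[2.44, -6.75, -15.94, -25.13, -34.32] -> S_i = 2.44 + -9.19*i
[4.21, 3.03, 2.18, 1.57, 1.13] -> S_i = 4.21*0.72^i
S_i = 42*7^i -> [42, 294, 2058, 14406, 100842]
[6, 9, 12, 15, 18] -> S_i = 6 + 3*i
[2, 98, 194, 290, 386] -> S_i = 2 + 96*i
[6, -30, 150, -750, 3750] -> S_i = 6*-5^i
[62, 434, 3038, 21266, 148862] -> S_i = 62*7^i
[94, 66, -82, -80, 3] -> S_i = Random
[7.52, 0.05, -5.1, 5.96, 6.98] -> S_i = Random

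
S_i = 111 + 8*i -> [111, 119, 127, 135, 143]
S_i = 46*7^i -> [46, 322, 2254, 15778, 110446]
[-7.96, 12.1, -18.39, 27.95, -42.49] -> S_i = -7.96*(-1.52)^i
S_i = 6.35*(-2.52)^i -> [6.35, -16.0, 40.33, -101.62, 256.08]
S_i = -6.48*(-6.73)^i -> [-6.48, 43.61, -293.5, 1975.24, -13293.38]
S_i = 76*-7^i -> [76, -532, 3724, -26068, 182476]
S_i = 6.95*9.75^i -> [6.95, 67.76, 660.68, 6441.67, 62806.31]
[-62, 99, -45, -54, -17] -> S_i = Random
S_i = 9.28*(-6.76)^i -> [9.28, -62.73, 424.07, -2866.74, 19379.15]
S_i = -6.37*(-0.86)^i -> [-6.37, 5.48, -4.71, 4.05, -3.48]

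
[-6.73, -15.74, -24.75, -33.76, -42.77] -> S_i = -6.73 + -9.01*i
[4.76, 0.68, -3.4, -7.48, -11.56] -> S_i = 4.76 + -4.08*i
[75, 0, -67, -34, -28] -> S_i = Random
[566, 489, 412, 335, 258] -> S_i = 566 + -77*i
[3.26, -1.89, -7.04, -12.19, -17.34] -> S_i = 3.26 + -5.15*i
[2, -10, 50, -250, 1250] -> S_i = 2*-5^i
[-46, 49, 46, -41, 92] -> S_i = Random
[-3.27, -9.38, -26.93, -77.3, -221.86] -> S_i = -3.27*2.87^i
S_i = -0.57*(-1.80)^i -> [-0.57, 1.03, -1.85, 3.32, -5.98]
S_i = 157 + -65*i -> [157, 92, 27, -38, -103]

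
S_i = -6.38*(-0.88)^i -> [-6.38, 5.61, -4.94, 4.35, -3.83]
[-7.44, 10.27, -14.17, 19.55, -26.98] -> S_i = -7.44*(-1.38)^i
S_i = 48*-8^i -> [48, -384, 3072, -24576, 196608]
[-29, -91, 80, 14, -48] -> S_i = Random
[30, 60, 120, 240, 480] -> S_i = 30*2^i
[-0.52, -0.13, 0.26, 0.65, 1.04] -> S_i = -0.52 + 0.39*i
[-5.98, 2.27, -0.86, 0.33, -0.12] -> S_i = -5.98*(-0.38)^i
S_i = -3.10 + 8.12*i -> [-3.1, 5.02, 13.14, 21.26, 29.38]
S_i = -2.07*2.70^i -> [-2.07, -5.59, -15.09, -40.74, -110.01]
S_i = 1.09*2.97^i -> [1.09, 3.24, 9.61, 28.56, 84.81]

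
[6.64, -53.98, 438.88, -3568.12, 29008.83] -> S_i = 6.64*(-8.13)^i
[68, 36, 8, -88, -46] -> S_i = Random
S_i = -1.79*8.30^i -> [-1.79, -14.86, -123.31, -1023.5, -8495.04]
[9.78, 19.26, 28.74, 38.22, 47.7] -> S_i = 9.78 + 9.48*i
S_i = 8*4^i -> [8, 32, 128, 512, 2048]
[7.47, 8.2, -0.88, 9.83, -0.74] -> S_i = Random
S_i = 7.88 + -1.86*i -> [7.88, 6.02, 4.16, 2.3, 0.44]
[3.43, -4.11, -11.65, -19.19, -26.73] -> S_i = 3.43 + -7.54*i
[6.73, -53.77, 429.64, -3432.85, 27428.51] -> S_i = 6.73*(-7.99)^i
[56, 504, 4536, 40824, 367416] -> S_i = 56*9^i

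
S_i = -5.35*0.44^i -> [-5.35, -2.35, -1.04, -0.46, -0.2]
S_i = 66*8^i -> [66, 528, 4224, 33792, 270336]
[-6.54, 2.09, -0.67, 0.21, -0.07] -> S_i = -6.54*(-0.32)^i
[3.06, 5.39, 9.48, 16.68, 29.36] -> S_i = 3.06*1.76^i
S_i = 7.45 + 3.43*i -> [7.45, 10.88, 14.31, 17.74, 21.17]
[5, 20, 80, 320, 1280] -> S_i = 5*4^i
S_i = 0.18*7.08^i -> [0.18, 1.27, 9.02, 63.88, 452.28]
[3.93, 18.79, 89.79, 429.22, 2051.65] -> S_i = 3.93*4.78^i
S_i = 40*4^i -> [40, 160, 640, 2560, 10240]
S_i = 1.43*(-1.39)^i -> [1.43, -1.99, 2.76, -3.84, 5.34]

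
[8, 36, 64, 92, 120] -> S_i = 8 + 28*i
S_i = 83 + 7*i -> [83, 90, 97, 104, 111]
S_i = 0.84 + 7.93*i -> [0.84, 8.77, 16.7, 24.63, 32.56]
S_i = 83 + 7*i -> [83, 90, 97, 104, 111]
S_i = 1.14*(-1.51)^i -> [1.14, -1.72, 2.6, -3.92, 5.93]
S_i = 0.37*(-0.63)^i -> [0.37, -0.23, 0.15, -0.09, 0.06]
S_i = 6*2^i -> [6, 12, 24, 48, 96]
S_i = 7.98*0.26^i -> [7.98, 2.07, 0.54, 0.14, 0.04]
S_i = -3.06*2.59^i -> [-3.06, -7.93, -20.53, -53.16, -137.7]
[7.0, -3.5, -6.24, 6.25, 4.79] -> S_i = Random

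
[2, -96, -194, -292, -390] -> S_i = 2 + -98*i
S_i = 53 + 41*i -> [53, 94, 135, 176, 217]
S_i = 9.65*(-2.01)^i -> [9.65, -19.4, 38.99, -78.36, 157.51]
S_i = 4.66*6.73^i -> [4.66, 31.36, 211.06, 1420.47, 9559.74]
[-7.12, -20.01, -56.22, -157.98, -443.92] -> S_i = -7.12*2.81^i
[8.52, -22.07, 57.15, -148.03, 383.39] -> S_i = 8.52*(-2.59)^i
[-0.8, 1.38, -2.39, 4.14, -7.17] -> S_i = -0.80*(-1.73)^i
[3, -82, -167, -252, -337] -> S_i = 3 + -85*i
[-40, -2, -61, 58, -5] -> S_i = Random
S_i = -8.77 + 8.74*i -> [-8.77, -0.03, 8.71, 17.45, 26.19]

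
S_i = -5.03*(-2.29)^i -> [-5.03, 11.52, -26.38, 60.41, -138.33]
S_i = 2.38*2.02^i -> [2.38, 4.81, 9.71, 19.62, 39.63]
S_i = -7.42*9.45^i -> [-7.42, -70.12, -662.62, -6261.8, -59174.03]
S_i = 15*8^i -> [15, 120, 960, 7680, 61440]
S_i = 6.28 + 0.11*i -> [6.28, 6.39, 6.5, 6.61, 6.72]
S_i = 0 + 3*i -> [0, 3, 6, 9, 12]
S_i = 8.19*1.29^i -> [8.19, 10.57, 13.63, 17.58, 22.68]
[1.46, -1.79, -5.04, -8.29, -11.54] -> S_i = 1.46 + -3.25*i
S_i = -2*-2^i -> [-2, 4, -8, 16, -32]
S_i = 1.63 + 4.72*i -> [1.63, 6.35, 11.07, 15.79, 20.51]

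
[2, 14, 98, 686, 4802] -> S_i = 2*7^i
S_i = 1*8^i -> [1, 8, 64, 512, 4096]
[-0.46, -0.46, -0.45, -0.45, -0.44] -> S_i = -0.46*0.99^i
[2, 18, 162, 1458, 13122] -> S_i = 2*9^i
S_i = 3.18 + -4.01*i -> [3.18, -0.83, -4.84, -8.85, -12.86]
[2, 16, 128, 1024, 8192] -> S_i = 2*8^i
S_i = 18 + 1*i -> [18, 19, 20, 21, 22]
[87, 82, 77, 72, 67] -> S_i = 87 + -5*i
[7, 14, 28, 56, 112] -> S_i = 7*2^i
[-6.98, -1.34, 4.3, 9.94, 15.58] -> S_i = -6.98 + 5.64*i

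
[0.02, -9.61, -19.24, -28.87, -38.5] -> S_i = 0.02 + -9.63*i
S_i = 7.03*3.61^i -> [7.03, 25.38, 91.62, 330.73, 1193.94]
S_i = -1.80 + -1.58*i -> [-1.8, -3.38, -4.96, -6.54, -8.12]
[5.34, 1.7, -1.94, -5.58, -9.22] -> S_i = 5.34 + -3.64*i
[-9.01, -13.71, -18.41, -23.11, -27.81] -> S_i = -9.01 + -4.70*i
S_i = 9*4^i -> [9, 36, 144, 576, 2304]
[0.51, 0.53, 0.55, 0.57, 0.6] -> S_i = 0.51*1.04^i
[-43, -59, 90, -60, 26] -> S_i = Random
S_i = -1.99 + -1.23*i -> [-1.99, -3.22, -4.45, -5.68, -6.91]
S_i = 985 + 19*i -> [985, 1004, 1023, 1042, 1061]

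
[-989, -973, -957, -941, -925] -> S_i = -989 + 16*i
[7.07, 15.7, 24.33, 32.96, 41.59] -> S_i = 7.07 + 8.63*i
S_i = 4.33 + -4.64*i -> [4.33, -0.31, -4.95, -9.59, -14.23]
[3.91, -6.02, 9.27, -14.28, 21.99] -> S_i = 3.91*(-1.54)^i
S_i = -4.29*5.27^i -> [-4.29, -22.61, -119.15, -627.9, -3309.02]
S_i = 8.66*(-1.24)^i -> [8.66, -10.74, 13.32, -16.51, 20.47]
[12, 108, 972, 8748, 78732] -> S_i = 12*9^i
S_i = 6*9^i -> [6, 54, 486, 4374, 39366]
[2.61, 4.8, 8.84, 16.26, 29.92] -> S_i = 2.61*1.84^i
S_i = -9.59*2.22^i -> [-9.59, -21.29, -47.26, -104.92, -232.93]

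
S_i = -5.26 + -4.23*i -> [-5.26, -9.49, -13.72, -17.95, -22.18]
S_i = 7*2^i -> [7, 14, 28, 56, 112]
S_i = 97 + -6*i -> [97, 91, 85, 79, 73]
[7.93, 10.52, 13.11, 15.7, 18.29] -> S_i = 7.93 + 2.59*i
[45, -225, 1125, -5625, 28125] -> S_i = 45*-5^i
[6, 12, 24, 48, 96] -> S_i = 6*2^i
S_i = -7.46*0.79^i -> [-7.46, -5.89, -4.66, -3.68, -2.91]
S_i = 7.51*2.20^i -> [7.51, 16.52, 36.35, 79.97, 175.93]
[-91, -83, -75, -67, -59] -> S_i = -91 + 8*i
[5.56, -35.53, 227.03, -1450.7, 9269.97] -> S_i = 5.56*(-6.39)^i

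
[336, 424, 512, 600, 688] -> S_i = 336 + 88*i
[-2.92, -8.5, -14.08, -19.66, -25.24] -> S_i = -2.92 + -5.58*i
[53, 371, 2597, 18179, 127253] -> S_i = 53*7^i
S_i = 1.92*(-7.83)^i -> [1.92, -15.03, 117.71, -921.69, 7216.86]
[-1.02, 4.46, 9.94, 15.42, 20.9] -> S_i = -1.02 + 5.48*i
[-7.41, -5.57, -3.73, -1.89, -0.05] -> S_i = -7.41 + 1.84*i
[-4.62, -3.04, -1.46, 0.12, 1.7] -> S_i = -4.62 + 1.58*i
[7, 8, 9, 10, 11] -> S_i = 7 + 1*i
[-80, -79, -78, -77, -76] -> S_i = -80 + 1*i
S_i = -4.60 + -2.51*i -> [-4.6, -7.11, -9.62, -12.13, -14.64]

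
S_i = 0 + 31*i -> [0, 31, 62, 93, 124]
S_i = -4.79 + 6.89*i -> [-4.79, 2.1, 8.99, 15.88, 22.77]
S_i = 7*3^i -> [7, 21, 63, 189, 567]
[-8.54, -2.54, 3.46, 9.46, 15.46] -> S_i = -8.54 + 6.00*i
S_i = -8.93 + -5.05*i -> [-8.93, -13.98, -19.03, -24.08, -29.13]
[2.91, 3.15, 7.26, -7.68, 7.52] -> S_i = Random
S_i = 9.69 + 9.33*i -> [9.69, 19.02, 28.35, 37.68, 47.01]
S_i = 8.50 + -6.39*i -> [8.5, 2.11, -4.28, -10.67, -17.06]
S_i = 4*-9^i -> [4, -36, 324, -2916, 26244]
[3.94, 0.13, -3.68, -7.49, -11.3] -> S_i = 3.94 + -3.81*i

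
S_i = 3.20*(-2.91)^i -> [3.2, -9.31, 27.1, -78.85, 229.47]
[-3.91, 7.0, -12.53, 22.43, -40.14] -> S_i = -3.91*(-1.79)^i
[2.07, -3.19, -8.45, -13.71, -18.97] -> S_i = 2.07 + -5.26*i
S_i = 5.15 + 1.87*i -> [5.15, 7.02, 8.89, 10.76, 12.63]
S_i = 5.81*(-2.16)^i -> [5.81, -12.55, 27.11, -58.55, 126.47]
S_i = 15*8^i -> [15, 120, 960, 7680, 61440]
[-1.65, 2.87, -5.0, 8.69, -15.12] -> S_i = -1.65*(-1.74)^i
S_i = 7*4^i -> [7, 28, 112, 448, 1792]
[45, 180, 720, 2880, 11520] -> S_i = 45*4^i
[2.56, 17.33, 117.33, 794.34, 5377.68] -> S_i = 2.56*6.77^i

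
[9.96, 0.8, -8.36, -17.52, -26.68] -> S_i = 9.96 + -9.16*i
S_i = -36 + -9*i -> [-36, -45, -54, -63, -72]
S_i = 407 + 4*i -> [407, 411, 415, 419, 423]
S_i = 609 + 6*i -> [609, 615, 621, 627, 633]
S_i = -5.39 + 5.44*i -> [-5.39, 0.05, 5.49, 10.93, 16.37]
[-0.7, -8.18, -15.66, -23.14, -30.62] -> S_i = -0.70 + -7.48*i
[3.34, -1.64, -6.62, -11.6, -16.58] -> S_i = 3.34 + -4.98*i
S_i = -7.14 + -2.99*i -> [-7.14, -10.13, -13.12, -16.11, -19.1]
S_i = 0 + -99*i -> [0, -99, -198, -297, -396]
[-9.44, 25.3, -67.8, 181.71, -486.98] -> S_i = -9.44*(-2.68)^i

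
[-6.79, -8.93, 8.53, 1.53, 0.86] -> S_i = Random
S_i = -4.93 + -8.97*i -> [-4.93, -13.9, -22.87, -31.84, -40.81]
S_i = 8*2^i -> [8, 16, 32, 64, 128]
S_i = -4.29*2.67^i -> [-4.29, -11.45, -30.58, -81.66, -218.02]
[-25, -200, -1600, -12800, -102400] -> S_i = -25*8^i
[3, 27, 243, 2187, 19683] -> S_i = 3*9^i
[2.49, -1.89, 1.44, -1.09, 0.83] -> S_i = 2.49*(-0.76)^i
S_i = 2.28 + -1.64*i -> [2.28, 0.64, -1.0, -2.64, -4.28]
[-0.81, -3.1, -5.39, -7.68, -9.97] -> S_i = -0.81 + -2.29*i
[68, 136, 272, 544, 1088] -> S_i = 68*2^i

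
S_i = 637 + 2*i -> [637, 639, 641, 643, 645]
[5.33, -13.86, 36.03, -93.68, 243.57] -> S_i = 5.33*(-2.60)^i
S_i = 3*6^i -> [3, 18, 108, 648, 3888]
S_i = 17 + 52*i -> [17, 69, 121, 173, 225]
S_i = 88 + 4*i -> [88, 92, 96, 100, 104]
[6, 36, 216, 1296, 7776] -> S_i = 6*6^i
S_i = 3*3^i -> [3, 9, 27, 81, 243]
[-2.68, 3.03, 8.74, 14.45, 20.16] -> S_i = -2.68 + 5.71*i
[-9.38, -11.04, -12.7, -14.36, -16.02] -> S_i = -9.38 + -1.66*i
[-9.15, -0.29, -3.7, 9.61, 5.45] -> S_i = Random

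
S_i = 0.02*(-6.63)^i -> [0.02, -0.13, 0.88, -5.83, 38.64]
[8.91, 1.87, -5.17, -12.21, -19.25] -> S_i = 8.91 + -7.04*i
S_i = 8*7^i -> [8, 56, 392, 2744, 19208]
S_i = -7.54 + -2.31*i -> [-7.54, -9.85, -12.16, -14.47, -16.78]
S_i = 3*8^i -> [3, 24, 192, 1536, 12288]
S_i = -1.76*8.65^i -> [-1.76, -15.22, -131.69, -1139.1, -9853.2]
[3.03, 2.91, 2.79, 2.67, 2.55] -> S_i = 3.03 + -0.12*i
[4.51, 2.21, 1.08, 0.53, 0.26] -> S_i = 4.51*0.49^i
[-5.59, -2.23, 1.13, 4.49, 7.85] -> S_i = -5.59 + 3.36*i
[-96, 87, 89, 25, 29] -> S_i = Random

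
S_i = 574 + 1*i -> [574, 575, 576, 577, 578]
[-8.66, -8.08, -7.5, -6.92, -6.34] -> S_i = -8.66 + 0.58*i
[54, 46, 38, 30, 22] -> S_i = 54 + -8*i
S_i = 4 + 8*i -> [4, 12, 20, 28, 36]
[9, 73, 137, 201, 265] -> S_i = 9 + 64*i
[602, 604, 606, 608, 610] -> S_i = 602 + 2*i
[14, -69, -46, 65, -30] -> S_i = Random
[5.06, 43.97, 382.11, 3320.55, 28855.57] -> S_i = 5.06*8.69^i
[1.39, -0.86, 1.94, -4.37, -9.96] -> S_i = Random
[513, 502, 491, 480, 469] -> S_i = 513 + -11*i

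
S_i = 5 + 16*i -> [5, 21, 37, 53, 69]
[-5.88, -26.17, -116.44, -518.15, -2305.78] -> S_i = -5.88*4.45^i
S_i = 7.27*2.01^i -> [7.27, 14.61, 29.37, 59.04, 118.66]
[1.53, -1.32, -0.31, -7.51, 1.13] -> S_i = Random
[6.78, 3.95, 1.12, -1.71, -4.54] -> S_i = 6.78 + -2.83*i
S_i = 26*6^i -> [26, 156, 936, 5616, 33696]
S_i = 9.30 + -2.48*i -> [9.3, 6.82, 4.34, 1.86, -0.62]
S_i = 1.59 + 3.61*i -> [1.59, 5.2, 8.81, 12.42, 16.03]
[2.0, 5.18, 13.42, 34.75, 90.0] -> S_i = 2.00*2.59^i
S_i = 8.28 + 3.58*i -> [8.28, 11.86, 15.44, 19.02, 22.6]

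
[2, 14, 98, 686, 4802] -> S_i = 2*7^i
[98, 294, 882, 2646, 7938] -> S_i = 98*3^i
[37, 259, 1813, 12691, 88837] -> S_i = 37*7^i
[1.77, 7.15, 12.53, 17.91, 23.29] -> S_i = 1.77 + 5.38*i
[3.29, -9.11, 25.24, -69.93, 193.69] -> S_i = 3.29*(-2.77)^i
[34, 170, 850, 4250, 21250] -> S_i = 34*5^i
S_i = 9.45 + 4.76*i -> [9.45, 14.21, 18.97, 23.73, 28.49]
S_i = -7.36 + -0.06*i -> [-7.36, -7.42, -7.48, -7.54, -7.6]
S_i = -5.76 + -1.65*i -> [-5.76, -7.41, -9.06, -10.71, -12.36]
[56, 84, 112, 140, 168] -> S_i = 56 + 28*i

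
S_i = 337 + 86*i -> [337, 423, 509, 595, 681]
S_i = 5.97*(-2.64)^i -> [5.97, -15.76, 41.61, -109.85, 289.99]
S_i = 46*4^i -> [46, 184, 736, 2944, 11776]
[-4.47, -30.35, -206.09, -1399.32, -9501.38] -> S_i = -4.47*6.79^i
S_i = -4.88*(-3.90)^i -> [-4.88, 19.03, -74.22, 289.48, -1128.96]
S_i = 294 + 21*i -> [294, 315, 336, 357, 378]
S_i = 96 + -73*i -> [96, 23, -50, -123, -196]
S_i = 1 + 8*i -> [1, 9, 17, 25, 33]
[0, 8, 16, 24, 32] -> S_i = 0 + 8*i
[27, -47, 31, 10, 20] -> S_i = Random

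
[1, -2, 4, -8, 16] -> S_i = 1*-2^i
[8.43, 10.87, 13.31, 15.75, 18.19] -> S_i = 8.43 + 2.44*i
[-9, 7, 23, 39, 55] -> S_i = -9 + 16*i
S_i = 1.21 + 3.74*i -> [1.21, 4.95, 8.69, 12.43, 16.17]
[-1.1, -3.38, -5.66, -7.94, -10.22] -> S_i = -1.10 + -2.28*i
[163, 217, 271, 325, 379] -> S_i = 163 + 54*i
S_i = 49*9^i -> [49, 441, 3969, 35721, 321489]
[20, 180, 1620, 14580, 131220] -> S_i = 20*9^i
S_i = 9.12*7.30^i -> [9.12, 66.58, 486.0, 3547.84, 25899.2]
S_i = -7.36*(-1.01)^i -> [-7.36, 7.43, -7.51, 7.58, -7.66]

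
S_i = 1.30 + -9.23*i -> [1.3, -7.93, -17.16, -26.39, -35.62]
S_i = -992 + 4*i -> [-992, -988, -984, -980, -976]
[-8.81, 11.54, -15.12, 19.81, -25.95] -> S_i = -8.81*(-1.31)^i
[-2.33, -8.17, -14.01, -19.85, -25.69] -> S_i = -2.33 + -5.84*i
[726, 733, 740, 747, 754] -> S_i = 726 + 7*i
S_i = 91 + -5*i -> [91, 86, 81, 76, 71]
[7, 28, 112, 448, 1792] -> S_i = 7*4^i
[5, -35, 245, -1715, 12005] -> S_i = 5*-7^i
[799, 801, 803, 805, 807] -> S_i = 799 + 2*i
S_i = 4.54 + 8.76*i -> [4.54, 13.3, 22.06, 30.82, 39.58]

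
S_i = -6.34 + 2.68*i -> [-6.34, -3.66, -0.98, 1.7, 4.38]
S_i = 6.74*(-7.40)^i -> [6.74, -49.88, 369.08, -2731.21, 20210.95]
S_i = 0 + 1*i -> [0, 1, 2, 3, 4]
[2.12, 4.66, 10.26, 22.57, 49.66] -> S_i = 2.12*2.20^i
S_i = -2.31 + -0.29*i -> [-2.31, -2.6, -2.89, -3.18, -3.47]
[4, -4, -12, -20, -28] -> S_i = 4 + -8*i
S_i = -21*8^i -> [-21, -168, -1344, -10752, -86016]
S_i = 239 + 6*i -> [239, 245, 251, 257, 263]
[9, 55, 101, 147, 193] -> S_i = 9 + 46*i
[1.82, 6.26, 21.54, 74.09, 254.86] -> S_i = 1.82*3.44^i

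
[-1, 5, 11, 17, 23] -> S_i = -1 + 6*i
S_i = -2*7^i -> [-2, -14, -98, -686, -4802]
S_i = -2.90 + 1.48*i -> [-2.9, -1.42, 0.06, 1.54, 3.02]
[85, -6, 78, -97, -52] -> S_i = Random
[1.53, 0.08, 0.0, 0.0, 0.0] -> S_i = 1.53*0.05^i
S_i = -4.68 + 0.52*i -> [-4.68, -4.16, -3.64, -3.12, -2.6]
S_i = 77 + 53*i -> [77, 130, 183, 236, 289]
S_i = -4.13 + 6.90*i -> [-4.13, 2.77, 9.67, 16.57, 23.47]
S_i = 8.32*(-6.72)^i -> [8.32, -55.91, 375.72, -2524.82, 16966.82]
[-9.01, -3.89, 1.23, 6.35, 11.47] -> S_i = -9.01 + 5.12*i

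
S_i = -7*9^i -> [-7, -63, -567, -5103, -45927]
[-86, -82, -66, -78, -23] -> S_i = Random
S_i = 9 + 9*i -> [9, 18, 27, 36, 45]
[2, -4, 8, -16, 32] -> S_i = 2*-2^i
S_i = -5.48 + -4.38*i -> [-5.48, -9.86, -14.24, -18.62, -23.0]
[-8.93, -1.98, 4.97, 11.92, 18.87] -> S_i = -8.93 + 6.95*i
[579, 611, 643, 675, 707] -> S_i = 579 + 32*i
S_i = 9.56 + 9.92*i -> [9.56, 19.48, 29.4, 39.32, 49.24]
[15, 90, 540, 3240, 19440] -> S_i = 15*6^i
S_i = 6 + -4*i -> [6, 2, -2, -6, -10]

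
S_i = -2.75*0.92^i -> [-2.75, -2.53, -2.33, -2.14, -1.97]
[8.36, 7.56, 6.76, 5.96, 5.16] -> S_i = 8.36 + -0.80*i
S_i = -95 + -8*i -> [-95, -103, -111, -119, -127]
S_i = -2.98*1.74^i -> [-2.98, -5.19, -9.02, -15.7, -27.32]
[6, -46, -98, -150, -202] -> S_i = 6 + -52*i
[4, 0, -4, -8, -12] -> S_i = 4 + -4*i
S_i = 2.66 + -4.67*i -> [2.66, -2.01, -6.68, -11.35, -16.02]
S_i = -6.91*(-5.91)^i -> [-6.91, 40.84, -241.35, 1426.4, -8430.01]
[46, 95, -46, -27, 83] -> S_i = Random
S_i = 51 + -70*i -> [51, -19, -89, -159, -229]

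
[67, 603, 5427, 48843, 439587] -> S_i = 67*9^i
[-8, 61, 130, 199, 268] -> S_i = -8 + 69*i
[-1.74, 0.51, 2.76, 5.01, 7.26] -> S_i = -1.74 + 2.25*i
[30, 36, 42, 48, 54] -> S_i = 30 + 6*i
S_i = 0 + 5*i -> [0, 5, 10, 15, 20]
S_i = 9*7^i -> [9, 63, 441, 3087, 21609]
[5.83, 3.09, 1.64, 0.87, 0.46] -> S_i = 5.83*0.53^i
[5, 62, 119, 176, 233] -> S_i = 5 + 57*i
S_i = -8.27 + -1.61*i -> [-8.27, -9.88, -11.49, -13.1, -14.71]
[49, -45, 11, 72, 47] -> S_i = Random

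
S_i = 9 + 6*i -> [9, 15, 21, 27, 33]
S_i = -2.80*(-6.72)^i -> [-2.8, 18.82, -126.44, 849.7, -5709.99]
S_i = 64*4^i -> [64, 256, 1024, 4096, 16384]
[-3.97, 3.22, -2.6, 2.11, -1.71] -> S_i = -3.97*(-0.81)^i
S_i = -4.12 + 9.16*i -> [-4.12, 5.04, 14.2, 23.36, 32.52]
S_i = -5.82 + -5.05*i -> [-5.82, -10.87, -15.92, -20.97, -26.02]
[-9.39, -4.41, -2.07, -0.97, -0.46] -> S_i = -9.39*0.47^i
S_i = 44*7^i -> [44, 308, 2156, 15092, 105644]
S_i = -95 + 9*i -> [-95, -86, -77, -68, -59]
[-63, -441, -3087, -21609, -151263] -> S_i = -63*7^i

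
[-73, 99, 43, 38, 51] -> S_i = Random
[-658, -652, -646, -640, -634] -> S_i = -658 + 6*i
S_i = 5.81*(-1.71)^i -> [5.81, -9.94, 16.99, -29.05, 49.68]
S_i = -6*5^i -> [-6, -30, -150, -750, -3750]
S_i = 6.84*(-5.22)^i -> [6.84, -35.7, 186.38, -972.9, 5078.53]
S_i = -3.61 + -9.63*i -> [-3.61, -13.24, -22.87, -32.5, -42.13]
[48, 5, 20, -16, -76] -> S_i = Random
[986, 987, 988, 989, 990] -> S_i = 986 + 1*i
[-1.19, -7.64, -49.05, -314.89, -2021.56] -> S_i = -1.19*6.42^i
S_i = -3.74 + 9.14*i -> [-3.74, 5.4, 14.54, 23.68, 32.82]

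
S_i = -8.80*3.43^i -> [-8.8, -30.18, -103.53, -355.11, -1218.03]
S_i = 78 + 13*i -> [78, 91, 104, 117, 130]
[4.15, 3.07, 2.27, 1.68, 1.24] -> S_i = 4.15*0.74^i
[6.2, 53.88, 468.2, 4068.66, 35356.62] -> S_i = 6.20*8.69^i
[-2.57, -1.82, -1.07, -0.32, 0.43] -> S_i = -2.57 + 0.75*i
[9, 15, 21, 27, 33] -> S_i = 9 + 6*i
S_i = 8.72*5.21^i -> [8.72, 45.43, 236.7, 1233.19, 6424.91]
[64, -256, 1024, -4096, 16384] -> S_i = 64*-4^i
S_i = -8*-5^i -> [-8, 40, -200, 1000, -5000]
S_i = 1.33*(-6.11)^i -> [1.33, -8.13, 49.65, -303.37, 1853.6]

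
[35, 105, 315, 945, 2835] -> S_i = 35*3^i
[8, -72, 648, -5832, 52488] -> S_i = 8*-9^i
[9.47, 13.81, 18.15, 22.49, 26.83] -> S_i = 9.47 + 4.34*i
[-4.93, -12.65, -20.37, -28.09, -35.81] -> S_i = -4.93 + -7.72*i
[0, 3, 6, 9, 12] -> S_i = 0 + 3*i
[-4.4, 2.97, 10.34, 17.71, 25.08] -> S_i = -4.40 + 7.37*i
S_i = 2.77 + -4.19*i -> [2.77, -1.42, -5.61, -9.8, -13.99]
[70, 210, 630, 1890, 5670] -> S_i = 70*3^i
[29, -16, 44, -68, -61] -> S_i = Random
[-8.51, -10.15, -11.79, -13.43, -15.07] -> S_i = -8.51 + -1.64*i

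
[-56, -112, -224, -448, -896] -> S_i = -56*2^i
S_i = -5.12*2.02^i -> [-5.12, -10.34, -20.89, -42.2, -85.25]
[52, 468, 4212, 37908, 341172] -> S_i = 52*9^i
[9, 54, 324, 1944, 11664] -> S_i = 9*6^i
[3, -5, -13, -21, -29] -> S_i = 3 + -8*i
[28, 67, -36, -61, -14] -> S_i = Random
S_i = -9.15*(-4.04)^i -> [-9.15, 36.97, -149.34, 603.34, -2437.51]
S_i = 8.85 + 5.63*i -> [8.85, 14.48, 20.11, 25.74, 31.37]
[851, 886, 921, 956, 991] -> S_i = 851 + 35*i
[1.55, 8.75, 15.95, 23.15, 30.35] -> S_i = 1.55 + 7.20*i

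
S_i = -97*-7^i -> [-97, 679, -4753, 33271, -232897]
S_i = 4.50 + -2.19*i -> [4.5, 2.31, 0.12, -2.07, -4.26]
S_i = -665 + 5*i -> [-665, -660, -655, -650, -645]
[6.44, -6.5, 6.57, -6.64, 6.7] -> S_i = 6.44*(-1.01)^i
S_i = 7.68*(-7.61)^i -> [7.68, -58.44, 444.76, -3384.66, 25757.27]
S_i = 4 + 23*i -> [4, 27, 50, 73, 96]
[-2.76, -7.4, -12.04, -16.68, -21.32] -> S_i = -2.76 + -4.64*i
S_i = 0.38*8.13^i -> [0.38, 3.09, 25.12, 204.2, 1660.14]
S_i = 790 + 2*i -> [790, 792, 794, 796, 798]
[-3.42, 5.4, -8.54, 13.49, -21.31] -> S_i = -3.42*(-1.58)^i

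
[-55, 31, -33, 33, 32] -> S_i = Random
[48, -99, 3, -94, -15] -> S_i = Random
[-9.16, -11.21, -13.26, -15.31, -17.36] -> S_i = -9.16 + -2.05*i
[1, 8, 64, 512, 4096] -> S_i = 1*8^i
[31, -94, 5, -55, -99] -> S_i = Random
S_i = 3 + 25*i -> [3, 28, 53, 78, 103]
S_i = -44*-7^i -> [-44, 308, -2156, 15092, -105644]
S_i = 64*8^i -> [64, 512, 4096, 32768, 262144]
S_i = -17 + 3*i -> [-17, -14, -11, -8, -5]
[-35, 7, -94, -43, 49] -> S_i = Random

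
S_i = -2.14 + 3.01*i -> [-2.14, 0.87, 3.88, 6.89, 9.9]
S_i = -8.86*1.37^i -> [-8.86, -12.14, -16.63, -22.78, -31.21]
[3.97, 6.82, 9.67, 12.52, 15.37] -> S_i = 3.97 + 2.85*i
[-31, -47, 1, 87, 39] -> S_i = Random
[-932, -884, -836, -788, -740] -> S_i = -932 + 48*i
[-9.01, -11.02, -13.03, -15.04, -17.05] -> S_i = -9.01 + -2.01*i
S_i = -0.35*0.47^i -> [-0.35, -0.16, -0.08, -0.04, -0.02]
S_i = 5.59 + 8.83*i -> [5.59, 14.42, 23.25, 32.08, 40.91]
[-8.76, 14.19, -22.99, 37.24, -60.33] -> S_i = -8.76*(-1.62)^i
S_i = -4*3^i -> [-4, -12, -36, -108, -324]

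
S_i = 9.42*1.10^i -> [9.42, 10.36, 11.4, 12.54, 13.79]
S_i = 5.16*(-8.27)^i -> [5.16, -42.67, 352.91, -2918.54, 24136.36]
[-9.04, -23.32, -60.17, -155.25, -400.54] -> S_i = -9.04*2.58^i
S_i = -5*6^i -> [-5, -30, -180, -1080, -6480]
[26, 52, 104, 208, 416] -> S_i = 26*2^i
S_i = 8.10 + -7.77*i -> [8.1, 0.33, -7.44, -15.21, -22.98]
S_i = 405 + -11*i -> [405, 394, 383, 372, 361]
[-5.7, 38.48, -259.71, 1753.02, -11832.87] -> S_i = -5.70*(-6.75)^i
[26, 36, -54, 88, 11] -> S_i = Random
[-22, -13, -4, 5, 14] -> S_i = -22 + 9*i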